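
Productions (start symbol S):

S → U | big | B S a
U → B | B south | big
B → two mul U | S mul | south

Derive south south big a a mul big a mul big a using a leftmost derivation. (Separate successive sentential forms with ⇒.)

S ⇒ B S a   [S → B S a]
B S a ⇒ S mul S a   [B → S mul]
S mul S a ⇒ B S a mul S a   [S → B S a]
B S a mul S a ⇒ S mul S a mul S a   [B → S mul]
S mul S a mul S a ⇒ B S a mul S a mul S a   [S → B S a]
B S a mul S a mul S a ⇒ south S a mul S a mul S a   [B → south]
south S a mul S a mul S a ⇒ south B S a a mul S a mul S a   [S → B S a]
south B S a a mul S a mul S a ⇒ south south S a a mul S a mul S a   [B → south]
south south S a a mul S a mul S a ⇒ south south big a a mul S a mul S a   [S → big]
south south big a a mul S a mul S a ⇒ south south big a a mul big a mul S a   [S → big]
south south big a a mul big a mul S a ⇒ south south big a a mul big a mul U a   [S → U]
south south big a a mul big a mul U a ⇒ south south big a a mul big a mul big a   [U → big]

S ⇒ B S a ⇒ S mul S a ⇒ B S a mul S a ⇒ S mul S a mul S a ⇒ B S a mul S a mul S a ⇒ south S a mul S a mul S a ⇒ south B S a a mul S a mul S a ⇒ south south S a a mul S a mul S a ⇒ south south big a a mul S a mul S a ⇒ south south big a a mul big a mul S a ⇒ south south big a a mul big a mul U a ⇒ south south big a a mul big a mul big a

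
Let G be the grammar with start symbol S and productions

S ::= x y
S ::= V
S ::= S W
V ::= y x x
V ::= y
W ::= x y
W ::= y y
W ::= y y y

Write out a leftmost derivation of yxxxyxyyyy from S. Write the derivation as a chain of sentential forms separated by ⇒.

S ⇒ SW   [S ::= S W]
SW ⇒ SWW   [S ::= S W]
SWW ⇒ SWWW   [S ::= S W]
SWWW ⇒ VWWW   [S ::= V]
VWWW ⇒ yxxWWW   [V ::= y x x]
yxxWWW ⇒ yxxxyWW   [W ::= x y]
yxxxyWW ⇒ yxxxyxyW   [W ::= x y]
yxxxyxyW ⇒ yxxxyxyyyy   [W ::= y y y]

S ⇒ SW ⇒ SWW ⇒ SWWW ⇒ VWWW ⇒ yxxWWW ⇒ yxxxyWW ⇒ yxxxyxyW ⇒ yxxxyxyyyy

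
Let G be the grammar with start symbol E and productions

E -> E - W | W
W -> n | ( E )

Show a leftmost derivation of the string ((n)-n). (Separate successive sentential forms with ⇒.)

E ⇒ W ⇒ (E) ⇒ (E-W) ⇒ (W-W) ⇒ ((E)-W) ⇒ ((W)-W) ⇒ ((n)-W) ⇒ ((n)-n)

E ⇒ W   [E -> W]
W ⇒ (E)   [W -> ( E )]
(E) ⇒ (E-W)   [E -> E - W]
(E-W) ⇒ (W-W)   [E -> W]
(W-W) ⇒ ((E)-W)   [W -> ( E )]
((E)-W) ⇒ ((W)-W)   [E -> W]
((W)-W) ⇒ ((n)-W)   [W -> n]
((n)-W) ⇒ ((n)-n)   [W -> n]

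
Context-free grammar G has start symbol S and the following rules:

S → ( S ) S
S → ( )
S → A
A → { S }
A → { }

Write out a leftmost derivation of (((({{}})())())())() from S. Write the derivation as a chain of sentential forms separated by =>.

S => (S)S => ((S)S)S => (((S)S)S)S => ((((S)S)S)S)S => ((((A)S)S)S)S => (((({S})S)S)S)S => (((({A})S)S)S)S => (((({{}})S)S)S)S => (((({{}})())S)S)S => (((({{}})())())S)S => (((({{}})())())())S => (((({{}})())())())()

S => (S)S   [S → ( S ) S]
(S)S => ((S)S)S   [S → ( S ) S]
((S)S)S => (((S)S)S)S   [S → ( S ) S]
(((S)S)S)S => ((((S)S)S)S)S   [S → ( S ) S]
((((S)S)S)S)S => ((((A)S)S)S)S   [S → A]
((((A)S)S)S)S => (((({S})S)S)S)S   [A → { S }]
(((({S})S)S)S)S => (((({A})S)S)S)S   [S → A]
(((({A})S)S)S)S => (((({{}})S)S)S)S   [A → { }]
(((({{}})S)S)S)S => (((({{}})())S)S)S   [S → ( )]
(((({{}})())S)S)S => (((({{}})())())S)S   [S → ( )]
(((({{}})())())S)S => (((({{}})())())())S   [S → ( )]
(((({{}})())())())S => (((({{}})())())())()   [S → ( )]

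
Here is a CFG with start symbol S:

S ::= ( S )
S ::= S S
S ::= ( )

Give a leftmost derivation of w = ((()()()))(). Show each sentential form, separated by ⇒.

S ⇒ SS   [S ::= S S]
SS ⇒ (S)S   [S ::= ( S )]
(S)S ⇒ ((S))S   [S ::= ( S )]
((S))S ⇒ ((SS))S   [S ::= S S]
((SS))S ⇒ ((SSS))S   [S ::= S S]
((SSS))S ⇒ ((()SS))S   [S ::= ( )]
((()SS))S ⇒ ((()()S))S   [S ::= ( )]
((()()S))S ⇒ ((()()()))S   [S ::= ( )]
((()()()))S ⇒ ((()()()))()   [S ::= ( )]

S ⇒ SS ⇒ (S)S ⇒ ((S))S ⇒ ((SS))S ⇒ ((SSS))S ⇒ ((()SS))S ⇒ ((()()S))S ⇒ ((()()()))S ⇒ ((()()()))()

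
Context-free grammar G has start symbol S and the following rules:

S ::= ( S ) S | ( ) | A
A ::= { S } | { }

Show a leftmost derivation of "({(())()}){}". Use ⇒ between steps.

S⇒(S)S⇒(A)S⇒({S})S⇒({(S)S})S⇒({(())S})S⇒({(())()})S⇒({(())()})A⇒({(())()}){}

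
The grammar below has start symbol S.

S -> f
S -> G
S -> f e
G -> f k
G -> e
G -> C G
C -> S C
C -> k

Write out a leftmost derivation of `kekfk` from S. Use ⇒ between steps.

S ⇒ G   [S -> G]
G ⇒ CG   [G -> C G]
CG ⇒ kG   [C -> k]
kG ⇒ kCG   [G -> C G]
kCG ⇒ kSCG   [C -> S C]
kSCG ⇒ kGCG   [S -> G]
kGCG ⇒ keCG   [G -> e]
keCG ⇒ kekG   [C -> k]
kekG ⇒ kekfk   [G -> f k]

S ⇒ G ⇒ CG ⇒ kG ⇒ kCG ⇒ kSCG ⇒ kGCG ⇒ keCG ⇒ kekG ⇒ kekfk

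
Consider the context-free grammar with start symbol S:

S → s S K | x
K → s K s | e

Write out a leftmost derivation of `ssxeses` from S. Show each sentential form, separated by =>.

S=>sSK=>ssSKK=>ssxKK=>ssxeK=>ssxesKs=>ssxeses

S => sSK   [S → s S K]
sSK => ssSKK   [S → s S K]
ssSKK => ssxKK   [S → x]
ssxKK => ssxeK   [K → e]
ssxeK => ssxesKs   [K → s K s]
ssxesKs => ssxeses   [K → e]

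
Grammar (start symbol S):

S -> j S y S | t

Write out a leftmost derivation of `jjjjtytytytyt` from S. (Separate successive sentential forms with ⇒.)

S⇒jSyS⇒jjSySyS⇒jjjSySySyS⇒jjjjSySySySyS⇒jjjjtySySySyS⇒jjjjtytySySyS⇒jjjjtytytySyS⇒jjjjtytytytyS⇒jjjjtytytytyt

S ⇒ jSyS   [S -> j S y S]
jSyS ⇒ jjSySyS   [S -> j S y S]
jjSySyS ⇒ jjjSySySyS   [S -> j S y S]
jjjSySySyS ⇒ jjjjSySySySyS   [S -> j S y S]
jjjjSySySySyS ⇒ jjjjtySySySyS   [S -> t]
jjjjtySySySyS ⇒ jjjjtytySySyS   [S -> t]
jjjjtytySySyS ⇒ jjjjtytytySyS   [S -> t]
jjjjtytytySyS ⇒ jjjjtytytytyS   [S -> t]
jjjjtytytytyS ⇒ jjjjtytytytyt   [S -> t]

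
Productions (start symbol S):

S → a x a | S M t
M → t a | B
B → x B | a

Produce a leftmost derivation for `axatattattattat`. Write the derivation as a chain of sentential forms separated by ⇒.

S ⇒ SMt   [S → S M t]
SMt ⇒ SMtMt   [S → S M t]
SMtMt ⇒ SMtMtMt   [S → S M t]
SMtMtMt ⇒ SMtMtMtMt   [S → S M t]
SMtMtMtMt ⇒ axaMtMtMtMt   [S → a x a]
axaMtMtMtMt ⇒ axatatMtMtMt   [M → t a]
axatatMtMtMt ⇒ axatattatMtMt   [M → t a]
axatattatMtMt ⇒ axatattattatMt   [M → t a]
axatattattatMt ⇒ axatattattattat   [M → t a]

S ⇒ SMt ⇒ SMtMt ⇒ SMtMtMt ⇒ SMtMtMtMt ⇒ axaMtMtMtMt ⇒ axatatMtMtMt ⇒ axatattatMtMt ⇒ axatattattatMt ⇒ axatattattattat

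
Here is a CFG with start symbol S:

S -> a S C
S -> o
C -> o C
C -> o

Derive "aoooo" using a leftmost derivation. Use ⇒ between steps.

S ⇒ aSC   [S -> a S C]
aSC ⇒ aoC   [S -> o]
aoC ⇒ aooC   [C -> o C]
aooC ⇒ aoooC   [C -> o C]
aoooC ⇒ aoooo   [C -> o]

S⇒aSC⇒aoC⇒aooC⇒aoooC⇒aoooo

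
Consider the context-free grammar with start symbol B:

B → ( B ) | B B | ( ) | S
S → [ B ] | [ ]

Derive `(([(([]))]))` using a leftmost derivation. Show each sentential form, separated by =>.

B => (B) => ((B)) => ((S)) => (([B])) => (([(B)])) => (([((B))])) => (([((S))])) => (([(([]))]))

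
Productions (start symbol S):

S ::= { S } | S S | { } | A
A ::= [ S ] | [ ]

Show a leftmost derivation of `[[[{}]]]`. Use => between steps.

S => A => [S] => [A] => [[S]] => [[A]] => [[[S]]] => [[[{}]]]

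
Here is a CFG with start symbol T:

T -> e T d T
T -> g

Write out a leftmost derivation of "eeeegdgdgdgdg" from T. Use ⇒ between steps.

T⇒eTdT⇒eeTdTdT⇒eeeTdTdTdT⇒eeeeTdTdTdTdT⇒eeeegdTdTdTdT⇒eeeegdgdTdTdT⇒eeeegdgdgdTdT⇒eeeegdgdgdgdT⇒eeeegdgdgdgdg

T ⇒ eTdT   [T -> e T d T]
eTdT ⇒ eeTdTdT   [T -> e T d T]
eeTdTdT ⇒ eeeTdTdTdT   [T -> e T d T]
eeeTdTdTdT ⇒ eeeeTdTdTdTdT   [T -> e T d T]
eeeeTdTdTdTdT ⇒ eeeegdTdTdTdT   [T -> g]
eeeegdTdTdTdT ⇒ eeeegdgdTdTdT   [T -> g]
eeeegdgdTdTdT ⇒ eeeegdgdgdTdT   [T -> g]
eeeegdgdgdTdT ⇒ eeeegdgdgdgdT   [T -> g]
eeeegdgdgdgdT ⇒ eeeegdgdgdgdg   [T -> g]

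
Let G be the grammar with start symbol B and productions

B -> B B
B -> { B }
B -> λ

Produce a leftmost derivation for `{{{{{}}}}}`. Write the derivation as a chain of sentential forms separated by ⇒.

B ⇒ {B}   [B -> { B }]
{B} ⇒ {BB}   [B -> B B]
{BB} ⇒ {BBB}   [B -> B B]
{BBB} ⇒ {{B}BB}   [B -> { B }]
{{B}BB} ⇒ {{BB}BB}   [B -> B B]
{{BB}BB} ⇒ {{BBB}BB}   [B -> B B]
{{BBB}BB} ⇒ {{{B}BB}BB}   [B -> { B }]
{{{B}BB}BB} ⇒ {{{{B}}BB}BB}   [B -> { B }]
{{{{B}}BB}BB} ⇒ {{{{{B}}}BB}BB}   [B -> { B }]
{{{{{B}}}BB}BB} ⇒ {{{{{}}}BB}BB}   [B -> λ]
{{{{{}}}BB}BB} ⇒ {{{{{}}}B}BB}   [B -> λ]
{{{{{}}}B}BB} ⇒ {{{{{}}}}BB}   [B -> λ]
{{{{{}}}}BB} ⇒ {{{{{}}}}B}   [B -> λ]
{{{{{}}}}B} ⇒ {{{{{}}}}}   [B -> λ]

B ⇒ {B} ⇒ {BB} ⇒ {BBB} ⇒ {{B}BB} ⇒ {{BB}BB} ⇒ {{BBB}BB} ⇒ {{{B}BB}BB} ⇒ {{{{B}}BB}BB} ⇒ {{{{{B}}}BB}BB} ⇒ {{{{{}}}BB}BB} ⇒ {{{{{}}}B}BB} ⇒ {{{{{}}}}BB} ⇒ {{{{{}}}}B} ⇒ {{{{{}}}}}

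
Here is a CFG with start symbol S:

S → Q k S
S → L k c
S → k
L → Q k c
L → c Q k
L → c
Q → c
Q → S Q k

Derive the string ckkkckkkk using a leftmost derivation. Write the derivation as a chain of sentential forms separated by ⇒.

S⇒QkS⇒SQkkS⇒QkSQkkS⇒ckSQkkS⇒ckkQkkS⇒ckkSQkkkS⇒ckkkQkkkS⇒ckkkckkkS⇒ckkkckkkk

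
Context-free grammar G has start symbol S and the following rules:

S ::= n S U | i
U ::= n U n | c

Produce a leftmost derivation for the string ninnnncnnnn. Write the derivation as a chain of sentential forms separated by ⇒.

S ⇒ nSU   [S ::= n S U]
nSU ⇒ niU   [S ::= i]
niU ⇒ ninUn   [U ::= n U n]
ninUn ⇒ ninnUnn   [U ::= n U n]
ninnUnn ⇒ ninnnUnnn   [U ::= n U n]
ninnnUnnn ⇒ ninnnnUnnnn   [U ::= n U n]
ninnnnUnnnn ⇒ ninnnncnnnn   [U ::= c]

S ⇒ nSU ⇒ niU ⇒ ninUn ⇒ ninnUnn ⇒ ninnnUnnn ⇒ ninnnnUnnnn ⇒ ninnnncnnnn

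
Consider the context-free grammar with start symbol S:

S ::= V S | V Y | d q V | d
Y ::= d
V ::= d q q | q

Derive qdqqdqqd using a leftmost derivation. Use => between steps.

S=>VS=>qS=>qVS=>qdqqS=>qdqqVY=>qdqqdqqY=>qdqqdqqd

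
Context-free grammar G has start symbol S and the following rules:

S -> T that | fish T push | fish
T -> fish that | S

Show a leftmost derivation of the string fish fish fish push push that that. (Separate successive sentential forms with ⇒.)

S ⇒ T that ⇒ S that ⇒ T that that ⇒ S that that ⇒ fish T push that that ⇒ fish S push that that ⇒ fish fish T push push that that ⇒ fish fish S push push that that ⇒ fish fish fish push push that that

S ⇒ T that   [S -> T that]
T that ⇒ S that   [T -> S]
S that ⇒ T that that   [S -> T that]
T that that ⇒ S that that   [T -> S]
S that that ⇒ fish T push that that   [S -> fish T push]
fish T push that that ⇒ fish S push that that   [T -> S]
fish S push that that ⇒ fish fish T push push that that   [S -> fish T push]
fish fish T push push that that ⇒ fish fish S push push that that   [T -> S]
fish fish S push push that that ⇒ fish fish fish push push that that   [S -> fish]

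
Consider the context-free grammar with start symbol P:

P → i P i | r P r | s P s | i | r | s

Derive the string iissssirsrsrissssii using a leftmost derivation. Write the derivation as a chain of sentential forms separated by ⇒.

P ⇒ iPi   [P → i P i]
iPi ⇒ iiPii   [P → i P i]
iiPii ⇒ iisPsii   [P → s P s]
iisPsii ⇒ iissPssii   [P → s P s]
iissPssii ⇒ iisssPsssii   [P → s P s]
iisssPsssii ⇒ iissssPssssii   [P → s P s]
iissssPssssii ⇒ iissssiPissssii   [P → i P i]
iissssiPissssii ⇒ iissssirPrissssii   [P → r P r]
iissssirPrissssii ⇒ iissssirsPsrissssii   [P → s P s]
iissssirsPsrissssii ⇒ iissssirsrsrissssii   [P → r]

P ⇒ iPi ⇒ iiPii ⇒ iisPsii ⇒ iissPssii ⇒ iisssPsssii ⇒ iissssPssssii ⇒ iissssiPissssii ⇒ iissssirPrissssii ⇒ iissssirsPsrissssii ⇒ iissssirsrsrissssii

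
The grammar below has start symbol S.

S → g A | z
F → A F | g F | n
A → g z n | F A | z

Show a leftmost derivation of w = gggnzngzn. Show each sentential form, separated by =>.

S => gA => gFA => ggFA => ggAFA => ggFAFA => gggFAFA => gggnAFA => gggnzFA => gggnznA => gggnzngzn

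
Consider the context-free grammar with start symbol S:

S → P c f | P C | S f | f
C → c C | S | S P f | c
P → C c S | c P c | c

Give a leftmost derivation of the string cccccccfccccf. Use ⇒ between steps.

S ⇒ Pcf   [S → P c f]
Pcf ⇒ cPccf   [P → c P c]
cPccf ⇒ ccPcccf   [P → c P c]
ccPcccf ⇒ cccPccccf   [P → c P c]
cccPccccf ⇒ cccCcSccccf   [P → C c S]
cccCcSccccf ⇒ ccccCcSccccf   [C → c C]
ccccCcSccccf ⇒ cccccCcSccccf   [C → c C]
cccccCcSccccf ⇒ cccccccSccccf   [C → c]
cccccccSccccf ⇒ cccccccfccccf   [S → f]

S⇒Pcf⇒cPccf⇒ccPcccf⇒cccPccccf⇒cccCcSccccf⇒ccccCcSccccf⇒cccccCcSccccf⇒cccccccSccccf⇒cccccccfccccf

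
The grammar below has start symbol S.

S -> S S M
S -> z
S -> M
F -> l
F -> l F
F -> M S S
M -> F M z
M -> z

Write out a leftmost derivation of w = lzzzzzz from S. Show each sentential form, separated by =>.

S => SSM => SSMSM => MSMSM => FMzSMSM => lMzSMSM => lzzSMSM => lzzzMSM => lzzzzSM => lzzzzzM => lzzzzzz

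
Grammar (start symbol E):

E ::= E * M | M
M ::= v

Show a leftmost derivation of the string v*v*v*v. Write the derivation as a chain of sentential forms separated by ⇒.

E ⇒ E*M ⇒ E*M*M ⇒ E*M*M*M ⇒ M*M*M*M ⇒ v*M*M*M ⇒ v*v*M*M ⇒ v*v*v*M ⇒ v*v*v*v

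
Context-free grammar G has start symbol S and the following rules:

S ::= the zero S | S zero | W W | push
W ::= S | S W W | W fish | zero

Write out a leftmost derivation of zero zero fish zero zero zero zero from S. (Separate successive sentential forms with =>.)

S => S zero   [S ::= S zero]
S zero => S zero zero   [S ::= S zero]
S zero zero => S zero zero zero   [S ::= S zero]
S zero zero zero => W W zero zero zero   [S ::= W W]
W W zero zero zero => W fish W zero zero zero   [W ::= W fish]
W fish W zero zero zero => S fish W zero zero zero   [W ::= S]
S fish W zero zero zero => W W fish W zero zero zero   [S ::= W W]
W W fish W zero zero zero => zero W fish W zero zero zero   [W ::= zero]
zero W fish W zero zero zero => zero zero fish W zero zero zero   [W ::= zero]
zero zero fish W zero zero zero => zero zero fish zero zero zero zero   [W ::= zero]

S => S zero => S zero zero => S zero zero zero => W W zero zero zero => W fish W zero zero zero => S fish W zero zero zero => W W fish W zero zero zero => zero W fish W zero zero zero => zero zero fish W zero zero zero => zero zero fish zero zero zero zero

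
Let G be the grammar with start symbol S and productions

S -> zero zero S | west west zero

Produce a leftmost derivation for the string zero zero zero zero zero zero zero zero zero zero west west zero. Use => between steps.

S => zero zero S   [S -> zero zero S]
zero zero S => zero zero zero zero S   [S -> zero zero S]
zero zero zero zero S => zero zero zero zero zero zero S   [S -> zero zero S]
zero zero zero zero zero zero S => zero zero zero zero zero zero zero zero S   [S -> zero zero S]
zero zero zero zero zero zero zero zero S => zero zero zero zero zero zero zero zero zero zero S   [S -> zero zero S]
zero zero zero zero zero zero zero zero zero zero S => zero zero zero zero zero zero zero zero zero zero west west zero   [S -> west west zero]

S => zero zero S => zero zero zero zero S => zero zero zero zero zero zero S => zero zero zero zero zero zero zero zero S => zero zero zero zero zero zero zero zero zero zero S => zero zero zero zero zero zero zero zero zero zero west west zero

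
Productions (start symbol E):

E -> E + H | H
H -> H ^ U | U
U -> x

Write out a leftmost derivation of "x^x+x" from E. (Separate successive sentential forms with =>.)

E => E+H => H+H => H^U+H => U^U+H => x^U+H => x^x+H => x^x+U => x^x+x

E => E+H   [E -> E + H]
E+H => H+H   [E -> H]
H+H => H^U+H   [H -> H ^ U]
H^U+H => U^U+H   [H -> U]
U^U+H => x^U+H   [U -> x]
x^U+H => x^x+H   [U -> x]
x^x+H => x^x+U   [H -> U]
x^x+U => x^x+x   [U -> x]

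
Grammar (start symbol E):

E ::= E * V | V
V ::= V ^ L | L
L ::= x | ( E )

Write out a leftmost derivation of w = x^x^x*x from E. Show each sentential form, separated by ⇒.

E ⇒ E*V   [E ::= E * V]
E*V ⇒ V*V   [E ::= V]
V*V ⇒ V^L*V   [V ::= V ^ L]
V^L*V ⇒ V^L^L*V   [V ::= V ^ L]
V^L^L*V ⇒ L^L^L*V   [V ::= L]
L^L^L*V ⇒ x^L^L*V   [L ::= x]
x^L^L*V ⇒ x^x^L*V   [L ::= x]
x^x^L*V ⇒ x^x^x*V   [L ::= x]
x^x^x*V ⇒ x^x^x*L   [V ::= L]
x^x^x*L ⇒ x^x^x*x   [L ::= x]

E⇒E*V⇒V*V⇒V^L*V⇒V^L^L*V⇒L^L^L*V⇒x^L^L*V⇒x^x^L*V⇒x^x^x*V⇒x^x^x*L⇒x^x^x*x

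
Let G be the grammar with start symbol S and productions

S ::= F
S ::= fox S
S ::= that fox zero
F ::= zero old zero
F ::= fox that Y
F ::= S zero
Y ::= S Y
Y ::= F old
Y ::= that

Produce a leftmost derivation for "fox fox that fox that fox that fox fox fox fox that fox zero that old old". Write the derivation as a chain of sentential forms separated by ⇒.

S ⇒ fox S ⇒ fox F ⇒ fox fox that Y ⇒ fox fox that F old ⇒ fox fox that fox that Y old ⇒ fox fox that fox that F old old ⇒ fox fox that fox that fox that Y old old ⇒ fox fox that fox that fox that S Y old old ⇒ fox fox that fox that fox that fox S Y old old ⇒ fox fox that fox that fox that fox fox S Y old old ⇒ fox fox that fox that fox that fox fox fox S Y old old ⇒ fox fox that fox that fox that fox fox fox fox S Y old old ⇒ fox fox that fox that fox that fox fox fox fox that fox zero Y old old ⇒ fox fox that fox that fox that fox fox fox fox that fox zero that old old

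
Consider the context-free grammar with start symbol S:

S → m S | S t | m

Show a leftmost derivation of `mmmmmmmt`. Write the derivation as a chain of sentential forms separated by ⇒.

S ⇒ mS ⇒ mSt ⇒ mmSt ⇒ mmmSt ⇒ mmmmSt ⇒ mmmmmSt ⇒ mmmmmmSt ⇒ mmmmmmmt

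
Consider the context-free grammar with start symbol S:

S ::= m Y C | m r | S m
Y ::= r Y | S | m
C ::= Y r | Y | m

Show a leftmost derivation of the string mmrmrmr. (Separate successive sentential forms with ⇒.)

S ⇒ mYC ⇒ mSC ⇒ mSmC ⇒ mmrmC ⇒ mmrmYr ⇒ mmrmrYr ⇒ mmrmrmr

S ⇒ mYC   [S ::= m Y C]
mYC ⇒ mSC   [Y ::= S]
mSC ⇒ mSmC   [S ::= S m]
mSmC ⇒ mmrmC   [S ::= m r]
mmrmC ⇒ mmrmYr   [C ::= Y r]
mmrmYr ⇒ mmrmrYr   [Y ::= r Y]
mmrmrYr ⇒ mmrmrmr   [Y ::= m]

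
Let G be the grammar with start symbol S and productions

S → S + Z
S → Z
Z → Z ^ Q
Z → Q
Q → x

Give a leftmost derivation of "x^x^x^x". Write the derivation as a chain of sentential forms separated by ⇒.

S ⇒ Z   [S → Z]
Z ⇒ Z^Q   [Z → Z ^ Q]
Z^Q ⇒ Z^Q^Q   [Z → Z ^ Q]
Z^Q^Q ⇒ Z^Q^Q^Q   [Z → Z ^ Q]
Z^Q^Q^Q ⇒ Q^Q^Q^Q   [Z → Q]
Q^Q^Q^Q ⇒ x^Q^Q^Q   [Q → x]
x^Q^Q^Q ⇒ x^x^Q^Q   [Q → x]
x^x^Q^Q ⇒ x^x^x^Q   [Q → x]
x^x^x^Q ⇒ x^x^x^x   [Q → x]

S⇒Z⇒Z^Q⇒Z^Q^Q⇒Z^Q^Q^Q⇒Q^Q^Q^Q⇒x^Q^Q^Q⇒x^x^Q^Q⇒x^x^x^Q⇒x^x^x^x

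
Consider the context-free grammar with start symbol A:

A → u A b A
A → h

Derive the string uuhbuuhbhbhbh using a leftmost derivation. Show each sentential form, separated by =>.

A => uAbA   [A → u A b A]
uAbA => uuAbAbA   [A → u A b A]
uuAbAbA => uuhbAbA   [A → h]
uuhbAbA => uuhbuAbAbA   [A → u A b A]
uuhbuAbAbA => uuhbuuAbAbAbA   [A → u A b A]
uuhbuuAbAbAbA => uuhbuuhbAbAbA   [A → h]
uuhbuuhbAbAbA => uuhbuuhbhbAbA   [A → h]
uuhbuuhbhbAbA => uuhbuuhbhbhbA   [A → h]
uuhbuuhbhbhbA => uuhbuuhbhbhbh   [A → h]

A=>uAbA=>uuAbAbA=>uuhbAbA=>uuhbuAbAbA=>uuhbuuAbAbAbA=>uuhbuuhbAbAbA=>uuhbuuhbhbAbA=>uuhbuuhbhbhbA=>uuhbuuhbhbhbh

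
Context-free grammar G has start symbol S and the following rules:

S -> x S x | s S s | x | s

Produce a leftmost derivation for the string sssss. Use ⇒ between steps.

S⇒sSs⇒ssSss⇒sssss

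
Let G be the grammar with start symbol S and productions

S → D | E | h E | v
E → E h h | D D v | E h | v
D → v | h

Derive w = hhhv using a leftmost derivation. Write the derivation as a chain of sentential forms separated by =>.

S=>hE=>hDDv=>hhDv=>hhhv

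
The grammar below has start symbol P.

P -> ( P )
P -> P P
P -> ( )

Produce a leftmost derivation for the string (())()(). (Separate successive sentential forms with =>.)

P => PP   [P -> P P]
PP => PPP   [P -> P P]
PPP => (P)PP   [P -> ( P )]
(P)PP => (())PP   [P -> ( )]
(())PP => (())()P   [P -> ( )]
(())()P => (())()()   [P -> ( )]

P => PP => PPP => (P)PP => (())PP => (())()P => (())()()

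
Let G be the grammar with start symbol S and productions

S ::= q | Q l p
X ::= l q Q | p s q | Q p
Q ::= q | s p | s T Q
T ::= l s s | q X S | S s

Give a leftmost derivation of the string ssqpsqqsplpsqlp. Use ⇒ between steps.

S ⇒ Qlp   [S ::= Q l p]
Qlp ⇒ sTQlp   [Q ::= s T Q]
sTQlp ⇒ sSsQlp   [T ::= S s]
sSsQlp ⇒ sQlpsQlp   [S ::= Q l p]
sQlpsQlp ⇒ ssTQlpsQlp   [Q ::= s T Q]
ssTQlpsQlp ⇒ ssqXSQlpsQlp   [T ::= q X S]
ssqXSQlpsQlp ⇒ ssqpsqSQlpsQlp   [X ::= p s q]
ssqpsqSQlpsQlp ⇒ ssqpsqqQlpsQlp   [S ::= q]
ssqpsqqQlpsQlp ⇒ ssqpsqqsplpsQlp   [Q ::= s p]
ssqpsqqsplpsQlp ⇒ ssqpsqqsplpsqlp   [Q ::= q]

S ⇒ Qlp ⇒ sTQlp ⇒ sSsQlp ⇒ sQlpsQlp ⇒ ssTQlpsQlp ⇒ ssqXSQlpsQlp ⇒ ssqpsqSQlpsQlp ⇒ ssqpsqqQlpsQlp ⇒ ssqpsqqsplpsQlp ⇒ ssqpsqqsplpsqlp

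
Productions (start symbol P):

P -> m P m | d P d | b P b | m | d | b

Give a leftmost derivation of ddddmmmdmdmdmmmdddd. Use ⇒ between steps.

P ⇒ dPd   [P -> d P d]
dPd ⇒ ddPdd   [P -> d P d]
ddPdd ⇒ dddPddd   [P -> d P d]
dddPddd ⇒ ddddPdddd   [P -> d P d]
ddddPdddd ⇒ ddddmPmdddd   [P -> m P m]
ddddmPmdddd ⇒ ddddmmPmmdddd   [P -> m P m]
ddddmmPmmdddd ⇒ ddddmmmPmmmdddd   [P -> m P m]
ddddmmmPmmmdddd ⇒ ddddmmmdPdmmmdddd   [P -> d P d]
ddddmmmdPdmmmdddd ⇒ ddddmmmdmPmdmmmdddd   [P -> m P m]
ddddmmmdmPmdmmmdddd ⇒ ddddmmmdmdmdmmmdddd   [P -> d]

P ⇒ dPd ⇒ ddPdd ⇒ dddPddd ⇒ ddddPdddd ⇒ ddddmPmdddd ⇒ ddddmmPmmdddd ⇒ ddddmmmPmmmdddd ⇒ ddddmmmdPdmmmdddd ⇒ ddddmmmdmPmdmmmdddd ⇒ ddddmmmdmdmdmmmdddd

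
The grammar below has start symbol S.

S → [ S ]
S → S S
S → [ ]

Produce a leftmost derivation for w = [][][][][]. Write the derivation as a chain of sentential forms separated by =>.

S => SS   [S → S S]
SS => []S   [S → [ ]]
[]S => []SS   [S → S S]
[]SS => []SSS   [S → S S]
[]SSS => []SSSS   [S → S S]
[]SSSS => [][]SSS   [S → [ ]]
[][]SSS => [][][]SS   [S → [ ]]
[][][]SS => [][][][]S   [S → [ ]]
[][][][]S => [][][][][]   [S → [ ]]

S=>SS=>[]S=>[]SS=>[]SSS=>[]SSSS=>[][]SSS=>[][][]SS=>[][][][]S=>[][][][][]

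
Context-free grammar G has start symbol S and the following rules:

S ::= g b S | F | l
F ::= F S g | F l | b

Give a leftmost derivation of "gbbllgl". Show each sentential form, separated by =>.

S=>gbS=>gbF=>gbFl=>gbFSgl=>gbFlSgl=>gbblSgl=>gbbllgl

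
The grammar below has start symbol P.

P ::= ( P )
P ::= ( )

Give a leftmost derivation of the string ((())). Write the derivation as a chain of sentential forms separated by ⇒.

P ⇒ (P) ⇒ ((P)) ⇒ ((()))

P ⇒ (P)   [P ::= ( P )]
(P) ⇒ ((P))   [P ::= ( P )]
((P)) ⇒ ((()))   [P ::= ( )]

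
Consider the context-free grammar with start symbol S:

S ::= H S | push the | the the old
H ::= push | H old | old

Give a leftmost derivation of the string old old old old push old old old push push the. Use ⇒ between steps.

S ⇒ H S ⇒ old S ⇒ old H S ⇒ old H old S ⇒ old H old old S ⇒ old old old old S ⇒ old old old old H S ⇒ old old old old H old S ⇒ old old old old H old old S ⇒ old old old old H old old old S ⇒ old old old old push old old old S ⇒ old old old old push old old old H S ⇒ old old old old push old old old push S ⇒ old old old old push old old old push push the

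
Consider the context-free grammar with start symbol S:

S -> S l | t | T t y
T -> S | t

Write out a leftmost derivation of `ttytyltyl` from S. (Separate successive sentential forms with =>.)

S => Sl   [S -> S l]
Sl => Ttyl   [S -> T t y]
Ttyl => Styl   [T -> S]
Styl => Sltyl   [S -> S l]
Sltyl => Ttyltyl   [S -> T t y]
Ttyltyl => Styltyl   [T -> S]
Styltyl => Ttytyltyl   [S -> T t y]
Ttytyltyl => ttytyltyl   [T -> t]

S=>Sl=>Ttyl=>Styl=>Sltyl=>Ttyltyl=>Styltyl=>Ttytyltyl=>ttytyltyl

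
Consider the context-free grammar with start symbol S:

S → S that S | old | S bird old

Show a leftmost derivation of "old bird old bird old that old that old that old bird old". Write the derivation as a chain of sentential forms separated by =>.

S => S bird old => S that S bird old => S that S that S bird old => S that S that S that S bird old => S bird old that S that S that S bird old => S bird old bird old that S that S that S bird old => old bird old bird old that S that S that S bird old => old bird old bird old that old that S that S bird old => old bird old bird old that old that old that S bird old => old bird old bird old that old that old that old bird old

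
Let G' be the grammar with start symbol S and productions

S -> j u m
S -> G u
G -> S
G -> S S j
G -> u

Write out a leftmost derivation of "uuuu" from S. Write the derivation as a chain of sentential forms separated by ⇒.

S ⇒ Gu ⇒ Su ⇒ Guu ⇒ Suu ⇒ Guuu ⇒ uuuu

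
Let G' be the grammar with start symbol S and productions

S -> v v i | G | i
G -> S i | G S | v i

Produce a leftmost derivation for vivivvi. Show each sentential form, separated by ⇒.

S ⇒ G ⇒ GS ⇒ GSS ⇒ viSS ⇒ viGS ⇒ viviS ⇒ vivivvi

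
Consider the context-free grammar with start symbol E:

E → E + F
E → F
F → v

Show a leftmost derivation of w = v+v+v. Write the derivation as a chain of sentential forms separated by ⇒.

E ⇒ E+F   [E → E + F]
E+F ⇒ E+F+F   [E → E + F]
E+F+F ⇒ F+F+F   [E → F]
F+F+F ⇒ v+F+F   [F → v]
v+F+F ⇒ v+v+F   [F → v]
v+v+F ⇒ v+v+v   [F → v]

E ⇒ E+F ⇒ E+F+F ⇒ F+F+F ⇒ v+F+F ⇒ v+v+F ⇒ v+v+v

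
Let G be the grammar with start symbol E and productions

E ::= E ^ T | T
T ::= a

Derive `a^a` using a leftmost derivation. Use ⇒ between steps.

E ⇒ E^T ⇒ T^T ⇒ a^T ⇒ a^a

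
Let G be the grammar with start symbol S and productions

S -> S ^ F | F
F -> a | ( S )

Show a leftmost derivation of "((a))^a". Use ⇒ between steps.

S ⇒ S^F   [S -> S ^ F]
S^F ⇒ F^F   [S -> F]
F^F ⇒ (S)^F   [F -> ( S )]
(S)^F ⇒ (F)^F   [S -> F]
(F)^F ⇒ ((S))^F   [F -> ( S )]
((S))^F ⇒ ((F))^F   [S -> F]
((F))^F ⇒ ((a))^F   [F -> a]
((a))^F ⇒ ((a))^a   [F -> a]

S ⇒ S^F ⇒ F^F ⇒ (S)^F ⇒ (F)^F ⇒ ((S))^F ⇒ ((F))^F ⇒ ((a))^F ⇒ ((a))^a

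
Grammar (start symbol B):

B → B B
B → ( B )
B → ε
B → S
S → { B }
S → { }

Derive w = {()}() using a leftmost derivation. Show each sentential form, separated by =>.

B => BB   [B → B B]
BB => SB   [B → S]
SB => {B}B   [S → { B }]
{B}B => {BB}B   [B → B B]
{BB}B => {(B)B}B   [B → ( B )]
{(B)B}B => {()B}B   [B → ε]
{()B}B => {()}B   [B → ε]
{()}B => {()}(B)   [B → ( B )]
{()}(B) => {()}()   [B → ε]

B=>BB=>SB=>{B}B=>{BB}B=>{(B)B}B=>{()B}B=>{()}B=>{()}(B)=>{()}()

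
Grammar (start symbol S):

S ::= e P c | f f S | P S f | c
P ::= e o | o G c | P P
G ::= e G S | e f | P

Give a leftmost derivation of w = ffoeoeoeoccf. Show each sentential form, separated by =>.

S=>ffS=>ffPSf=>ffoGcSf=>ffoPcSf=>ffoPPcSf=>ffoPPPcSf=>ffoeoPPcSf=>ffoeoeoPcSf=>ffoeoeoeocSf=>ffoeoeoeoccf

S => ffS   [S ::= f f S]
ffS => ffPSf   [S ::= P S f]
ffPSf => ffoGcSf   [P ::= o G c]
ffoGcSf => ffoPcSf   [G ::= P]
ffoPcSf => ffoPPcSf   [P ::= P P]
ffoPPcSf => ffoPPPcSf   [P ::= P P]
ffoPPPcSf => ffoeoPPcSf   [P ::= e o]
ffoeoPPcSf => ffoeoeoPcSf   [P ::= e o]
ffoeoeoPcSf => ffoeoeoeocSf   [P ::= e o]
ffoeoeoeocSf => ffoeoeoeoccf   [S ::= c]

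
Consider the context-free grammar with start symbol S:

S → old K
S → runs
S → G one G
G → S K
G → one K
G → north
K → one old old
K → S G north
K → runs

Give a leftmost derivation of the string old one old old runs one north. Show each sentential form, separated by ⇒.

S ⇒ G one G   [S → G one G]
G one G ⇒ S K one G   [G → S K]
S K one G ⇒ old K K one G   [S → old K]
old K K one G ⇒ old one old old K one G   [K → one old old]
old one old old K one G ⇒ old one old old runs one G   [K → runs]
old one old old runs one G ⇒ old one old old runs one north   [G → north]

S ⇒ G one G ⇒ S K one G ⇒ old K K one G ⇒ old one old old K one G ⇒ old one old old runs one G ⇒ old one old old runs one north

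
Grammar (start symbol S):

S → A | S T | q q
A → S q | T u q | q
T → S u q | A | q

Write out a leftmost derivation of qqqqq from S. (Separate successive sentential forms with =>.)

S => ST => qqT => qqA => qqSq => qqqqq

S => ST   [S → S T]
ST => qqT   [S → q q]
qqT => qqA   [T → A]
qqA => qqSq   [A → S q]
qqSq => qqqqq   [S → q q]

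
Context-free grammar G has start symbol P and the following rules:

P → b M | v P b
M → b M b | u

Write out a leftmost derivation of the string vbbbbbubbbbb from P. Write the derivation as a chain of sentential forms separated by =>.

P => vPb => vbMb => vbbMbb => vbbbMbbb => vbbbbMbbbb => vbbbbbMbbbbb => vbbbbbubbbbb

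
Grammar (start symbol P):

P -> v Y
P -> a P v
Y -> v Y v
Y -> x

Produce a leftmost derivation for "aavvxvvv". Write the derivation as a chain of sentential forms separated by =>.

P => aPv   [P -> a P v]
aPv => aaPvv   [P -> a P v]
aaPvv => aavYvv   [P -> v Y]
aavYvv => aavvYvvv   [Y -> v Y v]
aavvYvvv => aavvxvvv   [Y -> x]

P=>aPv=>aaPvv=>aavYvv=>aavvYvvv=>aavvxvvv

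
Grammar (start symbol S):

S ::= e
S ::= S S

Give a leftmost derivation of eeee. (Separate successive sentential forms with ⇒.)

S ⇒ SS ⇒ SSS ⇒ eSS ⇒ eeS ⇒ eeSS ⇒ eeeS ⇒ eeee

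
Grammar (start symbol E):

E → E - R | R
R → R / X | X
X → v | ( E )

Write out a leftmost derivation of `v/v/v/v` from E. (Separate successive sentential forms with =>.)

E => R   [E → R]
R => R/X   [R → R / X]
R/X => R/X/X   [R → R / X]
R/X/X => R/X/X/X   [R → R / X]
R/X/X/X => X/X/X/X   [R → X]
X/X/X/X => v/X/X/X   [X → v]
v/X/X/X => v/v/X/X   [X → v]
v/v/X/X => v/v/v/X   [X → v]
v/v/v/X => v/v/v/v   [X → v]

E => R => R/X => R/X/X => R/X/X/X => X/X/X/X => v/X/X/X => v/v/X/X => v/v/v/X => v/v/v/v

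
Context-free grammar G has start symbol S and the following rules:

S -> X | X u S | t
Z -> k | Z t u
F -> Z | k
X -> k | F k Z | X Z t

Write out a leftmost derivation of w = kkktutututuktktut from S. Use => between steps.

S => XuS   [S -> X u S]
XuS => XZtuS   [X -> X Z t]
XZtuS => XZtZtuS   [X -> X Z t]
XZtZtuS => FkZZtZtuS   [X -> F k Z]
FkZZtZtuS => ZkZZtZtuS   [F -> Z]
ZkZZtZtuS => kkZZtZtuS   [Z -> k]
kkZZtZtuS => kkZtuZtZtuS   [Z -> Z t u]
kkZtuZtZtuS => kkZtutuZtZtuS   [Z -> Z t u]
kkZtutuZtZtuS => kkZtututuZtZtuS   [Z -> Z t u]
kkZtututuZtZtuS => kkZtutututuZtZtuS   [Z -> Z t u]
kkZtutututuZtZtuS => kkktutututuZtZtuS   [Z -> k]
kkktutututuZtZtuS => kkktutututuktZtuS   [Z -> k]
kkktutututuktZtuS => kkktutututuktktuS   [Z -> k]
kkktutututuktktuS => kkktutututuktktut   [S -> t]

S => XuS => XZtuS => XZtZtuS => FkZZtZtuS => ZkZZtZtuS => kkZZtZtuS => kkZtuZtZtuS => kkZtutuZtZtuS => kkZtututuZtZtuS => kkZtutututuZtZtuS => kkktutututuZtZtuS => kkktutututuktZtuS => kkktutututuktktuS => kkktutututuktktut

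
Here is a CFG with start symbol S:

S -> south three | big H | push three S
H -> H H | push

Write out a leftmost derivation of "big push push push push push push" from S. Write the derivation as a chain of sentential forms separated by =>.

S => big H => big H H => big H H H => big H H H H => big H H H H H => big H H H H H H => big push H H H H H => big push push H H H H => big push push push H H H => big push push push push H H => big push push push push push H => big push push push push push push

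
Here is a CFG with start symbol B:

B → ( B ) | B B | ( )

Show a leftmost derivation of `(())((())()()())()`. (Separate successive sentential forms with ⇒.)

B⇒BB⇒(B)B⇒(())B⇒(())BB⇒(())(B)B⇒(())(BB)B⇒(())(BBB)B⇒(())(BBBB)B⇒(())((B)BBB)B⇒(())((())BBB)B⇒(())((())()BB)B⇒(())((())()()B)B⇒(())((())()()())B⇒(())((())()()())()

B ⇒ BB   [B → B B]
BB ⇒ (B)B   [B → ( B )]
(B)B ⇒ (())B   [B → ( )]
(())B ⇒ (())BB   [B → B B]
(())BB ⇒ (())(B)B   [B → ( B )]
(())(B)B ⇒ (())(BB)B   [B → B B]
(())(BB)B ⇒ (())(BBB)B   [B → B B]
(())(BBB)B ⇒ (())(BBBB)B   [B → B B]
(())(BBBB)B ⇒ (())((B)BBB)B   [B → ( B )]
(())((B)BBB)B ⇒ (())((())BBB)B   [B → ( )]
(())((())BBB)B ⇒ (())((())()BB)B   [B → ( )]
(())((())()BB)B ⇒ (())((())()()B)B   [B → ( )]
(())((())()()B)B ⇒ (())((())()()())B   [B → ( )]
(())((())()()())B ⇒ (())((())()()())()   [B → ( )]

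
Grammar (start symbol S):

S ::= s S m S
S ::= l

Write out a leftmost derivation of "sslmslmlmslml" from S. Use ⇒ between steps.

S ⇒ sSmS   [S ::= s S m S]
sSmS ⇒ ssSmSmS   [S ::= s S m S]
ssSmSmS ⇒ sslmSmS   [S ::= l]
sslmSmS ⇒ sslmsSmSmS   [S ::= s S m S]
sslmsSmSmS ⇒ sslmslmSmS   [S ::= l]
sslmslmSmS ⇒ sslmslmlmS   [S ::= l]
sslmslmlmS ⇒ sslmslmlmsSmS   [S ::= s S m S]
sslmslmlmsSmS ⇒ sslmslmlmslmS   [S ::= l]
sslmslmlmslmS ⇒ sslmslmlmslml   [S ::= l]

S⇒sSmS⇒ssSmSmS⇒sslmSmS⇒sslmsSmSmS⇒sslmslmSmS⇒sslmslmlmS⇒sslmslmlmsSmS⇒sslmslmlmslmS⇒sslmslmlmslml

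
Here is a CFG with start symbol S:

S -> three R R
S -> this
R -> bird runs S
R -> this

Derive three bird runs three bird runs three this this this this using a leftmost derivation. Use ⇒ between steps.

S ⇒ three R R ⇒ three bird runs S R ⇒ three bird runs three R R R ⇒ three bird runs three bird runs S R R ⇒ three bird runs three bird runs three R R R R ⇒ three bird runs three bird runs three this R R R ⇒ three bird runs three bird runs three this this R R ⇒ three bird runs three bird runs three this this this R ⇒ three bird runs three bird runs three this this this this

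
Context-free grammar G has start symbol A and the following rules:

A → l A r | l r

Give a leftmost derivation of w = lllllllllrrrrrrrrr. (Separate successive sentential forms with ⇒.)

A ⇒ lAr ⇒ llArr ⇒ lllArrr ⇒ llllArrrr ⇒ lllllArrrrr ⇒ llllllArrrrrr ⇒ lllllllArrrrrrr ⇒ llllllllArrrrrrrr ⇒ lllllllllrrrrrrrrr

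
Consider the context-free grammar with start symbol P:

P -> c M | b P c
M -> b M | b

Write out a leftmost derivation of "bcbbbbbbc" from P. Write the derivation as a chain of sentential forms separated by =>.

P => bPc => bcMc => bcbMc => bcbbMc => bcbbbMc => bcbbbbMc => bcbbbbbMc => bcbbbbbbc

P => bPc   [P -> b P c]
bPc => bcMc   [P -> c M]
bcMc => bcbMc   [M -> b M]
bcbMc => bcbbMc   [M -> b M]
bcbbMc => bcbbbMc   [M -> b M]
bcbbbMc => bcbbbbMc   [M -> b M]
bcbbbbMc => bcbbbbbMc   [M -> b M]
bcbbbbbMc => bcbbbbbbc   [M -> b]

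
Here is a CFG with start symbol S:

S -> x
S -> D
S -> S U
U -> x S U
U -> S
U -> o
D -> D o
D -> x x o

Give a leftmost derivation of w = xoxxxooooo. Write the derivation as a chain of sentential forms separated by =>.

S => SU => SUU => xUU => xoU => xoxSU => xoxDU => xoxDoU => xoxDooU => xoxDoooU => xoxxxooooU => xoxxxooooo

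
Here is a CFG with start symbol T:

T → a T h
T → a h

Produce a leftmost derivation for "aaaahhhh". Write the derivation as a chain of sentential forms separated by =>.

T => aTh => aaThh => aaaThhh => aaaahhhh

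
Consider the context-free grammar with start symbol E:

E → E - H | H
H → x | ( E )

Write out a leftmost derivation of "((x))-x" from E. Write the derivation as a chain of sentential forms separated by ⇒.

E ⇒ E-H   [E → E - H]
E-H ⇒ H-H   [E → H]
H-H ⇒ (E)-H   [H → ( E )]
(E)-H ⇒ (H)-H   [E → H]
(H)-H ⇒ ((E))-H   [H → ( E )]
((E))-H ⇒ ((H))-H   [E → H]
((H))-H ⇒ ((x))-H   [H → x]
((x))-H ⇒ ((x))-x   [H → x]

E ⇒ E-H ⇒ H-H ⇒ (E)-H ⇒ (H)-H ⇒ ((E))-H ⇒ ((H))-H ⇒ ((x))-H ⇒ ((x))-x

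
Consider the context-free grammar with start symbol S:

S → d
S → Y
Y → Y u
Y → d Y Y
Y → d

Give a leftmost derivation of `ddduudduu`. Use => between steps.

S => Y => Yu => Yuu => dYYuu => ddYYYuu => ddYuYYuu => ddYuuYYuu => ddduuYYuu => ddduudYuu => ddduudduu

S => Y   [S → Y]
Y => Yu   [Y → Y u]
Yu => Yuu   [Y → Y u]
Yuu => dYYuu   [Y → d Y Y]
dYYuu => ddYYYuu   [Y → d Y Y]
ddYYYuu => ddYuYYuu   [Y → Y u]
ddYuYYuu => ddYuuYYuu   [Y → Y u]
ddYuuYYuu => ddduuYYuu   [Y → d]
ddduuYYuu => ddduudYuu   [Y → d]
ddduudYuu => ddduudduu   [Y → d]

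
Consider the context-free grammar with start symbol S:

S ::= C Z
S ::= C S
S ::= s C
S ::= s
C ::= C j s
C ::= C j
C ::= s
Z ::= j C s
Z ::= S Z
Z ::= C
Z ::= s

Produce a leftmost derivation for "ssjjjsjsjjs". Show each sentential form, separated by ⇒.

S⇒sC⇒sCjs⇒sCjjs⇒sCjsjjs⇒sCjsjsjjs⇒sCjjsjsjjs⇒sCjjjsjsjjs⇒ssjjjsjsjjs

S ⇒ sC   [S ::= s C]
sC ⇒ sCjs   [C ::= C j s]
sCjs ⇒ sCjjs   [C ::= C j]
sCjjs ⇒ sCjsjjs   [C ::= C j s]
sCjsjjs ⇒ sCjsjsjjs   [C ::= C j s]
sCjsjsjjs ⇒ sCjjsjsjjs   [C ::= C j]
sCjjsjsjjs ⇒ sCjjjsjsjjs   [C ::= C j]
sCjjjsjsjjs ⇒ ssjjjsjsjjs   [C ::= s]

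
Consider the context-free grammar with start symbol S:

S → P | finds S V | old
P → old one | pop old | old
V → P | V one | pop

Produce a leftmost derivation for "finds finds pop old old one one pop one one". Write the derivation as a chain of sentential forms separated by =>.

S => finds S V   [S → finds S V]
finds S V => finds finds S V V   [S → finds S V]
finds finds S V V => finds finds P V V   [S → P]
finds finds P V V => finds finds pop old V V   [P → pop old]
finds finds pop old V V => finds finds pop old V one V   [V → V one]
finds finds pop old V one V => finds finds pop old P one V   [V → P]
finds finds pop old P one V => finds finds pop old old one one V   [P → old one]
finds finds pop old old one one V => finds finds pop old old one one V one   [V → V one]
finds finds pop old old one one V one => finds finds pop old old one one V one one   [V → V one]
finds finds pop old old one one V one one => finds finds pop old old one one pop one one   [V → pop]

S => finds S V => finds finds S V V => finds finds P V V => finds finds pop old V V => finds finds pop old V one V => finds finds pop old P one V => finds finds pop old old one one V => finds finds pop old old one one V one => finds finds pop old old one one V one one => finds finds pop old old one one pop one one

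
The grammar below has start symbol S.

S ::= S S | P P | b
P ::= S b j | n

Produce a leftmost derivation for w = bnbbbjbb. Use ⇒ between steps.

S ⇒ SS ⇒ bS ⇒ bSS ⇒ bSSS ⇒ bPPSS ⇒ bnPSS ⇒ bnSbjSS ⇒ bnSSbjSS ⇒ bnbSbjSS ⇒ bnbbbjSS ⇒ bnbbbjbS ⇒ bnbbbjbb

S ⇒ SS   [S ::= S S]
SS ⇒ bS   [S ::= b]
bS ⇒ bSS   [S ::= S S]
bSS ⇒ bSSS   [S ::= S S]
bSSS ⇒ bPPSS   [S ::= P P]
bPPSS ⇒ bnPSS   [P ::= n]
bnPSS ⇒ bnSbjSS   [P ::= S b j]
bnSbjSS ⇒ bnSSbjSS   [S ::= S S]
bnSSbjSS ⇒ bnbSbjSS   [S ::= b]
bnbSbjSS ⇒ bnbbbjSS   [S ::= b]
bnbbbjSS ⇒ bnbbbjbS   [S ::= b]
bnbbbjbS ⇒ bnbbbjbb   [S ::= b]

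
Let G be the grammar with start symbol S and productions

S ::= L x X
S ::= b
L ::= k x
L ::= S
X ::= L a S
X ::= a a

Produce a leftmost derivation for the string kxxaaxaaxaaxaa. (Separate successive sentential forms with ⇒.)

S⇒LxX⇒SxX⇒LxXxX⇒SxXxX⇒LxXxXxX⇒SxXxXxX⇒LxXxXxXxX⇒kxxXxXxXxX⇒kxxaaxXxXxX⇒kxxaaxaaxXxX⇒kxxaaxaaxaaxX⇒kxxaaxaaxaaxaa

S ⇒ LxX   [S ::= L x X]
LxX ⇒ SxX   [L ::= S]
SxX ⇒ LxXxX   [S ::= L x X]
LxXxX ⇒ SxXxX   [L ::= S]
SxXxX ⇒ LxXxXxX   [S ::= L x X]
LxXxXxX ⇒ SxXxXxX   [L ::= S]
SxXxXxX ⇒ LxXxXxXxX   [S ::= L x X]
LxXxXxXxX ⇒ kxxXxXxXxX   [L ::= k x]
kxxXxXxXxX ⇒ kxxaaxXxXxX   [X ::= a a]
kxxaaxXxXxX ⇒ kxxaaxaaxXxX   [X ::= a a]
kxxaaxaaxXxX ⇒ kxxaaxaaxaaxX   [X ::= a a]
kxxaaxaaxaaxX ⇒ kxxaaxaaxaaxaa   [X ::= a a]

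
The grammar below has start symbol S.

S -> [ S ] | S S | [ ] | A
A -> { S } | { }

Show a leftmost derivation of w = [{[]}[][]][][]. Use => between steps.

S => SS   [S -> S S]
SS => SSS   [S -> S S]
SSS => [S]SS   [S -> [ S ]]
[S]SS => [SS]SS   [S -> S S]
[SS]SS => [SSS]SS   [S -> S S]
[SSS]SS => [ASS]SS   [S -> A]
[ASS]SS => [{S}SS]SS   [A -> { S }]
[{S}SS]SS => [{[]}SS]SS   [S -> [ ]]
[{[]}SS]SS => [{[]}[]S]SS   [S -> [ ]]
[{[]}[]S]SS => [{[]}[][]]SS   [S -> [ ]]
[{[]}[][]]SS => [{[]}[][]][]S   [S -> [ ]]
[{[]}[][]][]S => [{[]}[][]][][]   [S -> [ ]]

S => SS => SSS => [S]SS => [SS]SS => [SSS]SS => [ASS]SS => [{S}SS]SS => [{[]}SS]SS => [{[]}[]S]SS => [{[]}[][]]SS => [{[]}[][]][]S => [{[]}[][]][][]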